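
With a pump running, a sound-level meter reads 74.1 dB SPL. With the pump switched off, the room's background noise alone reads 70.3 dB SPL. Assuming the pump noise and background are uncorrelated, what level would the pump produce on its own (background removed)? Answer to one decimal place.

Remove the background by subtracting linear intensities:
L_src = 10·log₁₀(10^(74.1/10) − 10^(70.3/10)) = 10·log₁₀(14990000) = 71.8 dB SPL.

71.8 dB SPL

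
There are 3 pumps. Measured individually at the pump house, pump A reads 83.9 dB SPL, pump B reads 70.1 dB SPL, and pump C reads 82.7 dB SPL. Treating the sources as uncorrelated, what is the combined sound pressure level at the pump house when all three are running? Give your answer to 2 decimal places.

Incoherent sources sum as intensities:
L_total = 10·log₁₀(10^(83.9/10) + 10^(70.1/10) + 10^(82.7/10)) = 10·log₁₀(441900000) = 86.45 dB SPL.

86.45 dB SPL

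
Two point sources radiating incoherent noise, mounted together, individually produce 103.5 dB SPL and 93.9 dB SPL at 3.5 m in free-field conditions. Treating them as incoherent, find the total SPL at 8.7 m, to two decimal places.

96.04 dB SPL

Combined at 3.5 m: 10·log₁₀(10^(103.5/10)+10^(93.9/10)) = 103.952 dB SPL.
Then apply −20·log₁₀(8.7/3.5) = -7.909 dB → 96.04 dB SPL.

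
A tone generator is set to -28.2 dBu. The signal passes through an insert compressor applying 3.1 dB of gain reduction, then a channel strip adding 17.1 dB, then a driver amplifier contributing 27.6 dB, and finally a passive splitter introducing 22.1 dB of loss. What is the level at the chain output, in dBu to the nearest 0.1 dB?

In dB, series stages simply add:
-28.2 − 3.1 + 17.1 + 27.6 − 22.1 = -8.7 dBu.

-8.7 dBu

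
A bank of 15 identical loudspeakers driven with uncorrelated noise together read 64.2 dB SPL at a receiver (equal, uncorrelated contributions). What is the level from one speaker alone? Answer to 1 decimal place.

52.4 dB SPL

15 equal incoherent sources add 10·log₁₀(15) = 11.76 dB over one source.
L_one = 64.2 − 11.76 = 52.4 dB SPL.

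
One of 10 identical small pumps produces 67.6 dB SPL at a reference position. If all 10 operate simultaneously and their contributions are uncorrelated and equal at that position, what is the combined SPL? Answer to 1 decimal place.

10 equal incoherent sources raise the level by 10·log₁₀(10) = 10.00 dB.
L_total = 67.6 + 10.00 = 77.6 dB SPL.

77.6 dB SPL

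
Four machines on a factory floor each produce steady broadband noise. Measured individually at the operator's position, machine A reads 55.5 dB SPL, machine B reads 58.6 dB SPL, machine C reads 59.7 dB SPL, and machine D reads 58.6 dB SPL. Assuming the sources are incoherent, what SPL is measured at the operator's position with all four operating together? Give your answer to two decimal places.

Add the sources as powers (linear), then convert back to dB:
L_total = 10·log₁₀(10^(55.5/10) + 10^(58.6/10) + 10^(59.7/10) + 10^(58.6/10)) = 10·log₁₀(2737000) = 64.37 dB SPL.

64.37 dB SPL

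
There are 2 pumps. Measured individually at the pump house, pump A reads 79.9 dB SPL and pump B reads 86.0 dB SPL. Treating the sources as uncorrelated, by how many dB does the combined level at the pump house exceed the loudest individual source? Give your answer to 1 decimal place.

1.0 dB

Incoherent sources sum as intensities:
L_total = 10·log₁₀(10^(79.9/10) + 10^(86.0/10)) = 86.95 dB SPL.
Excess over the loudest (86.0 dB): 86.95 − 86.0 = 1.0 dB.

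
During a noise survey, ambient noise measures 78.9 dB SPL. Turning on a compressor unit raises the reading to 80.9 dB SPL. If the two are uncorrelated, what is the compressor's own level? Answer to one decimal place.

76.6 dB SPL

Background correction is a power subtraction:
L_src = 10·log₁₀(10^(80.9/10) − 10^(78.9/10)) = 10·log₁₀(45400000) = 76.6 dB SPL.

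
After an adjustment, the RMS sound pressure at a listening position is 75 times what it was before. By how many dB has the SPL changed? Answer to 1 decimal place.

SPL change from a pressure ratio uses the 20·log₁₀ form:
20·log₁₀(75) = 37.5 dB.

37.5 dB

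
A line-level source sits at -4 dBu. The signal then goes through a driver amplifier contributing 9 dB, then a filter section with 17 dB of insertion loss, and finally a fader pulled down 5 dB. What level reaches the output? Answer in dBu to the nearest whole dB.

-17 dBu

Cascaded gains and losses add directly in dB.
-4 + 9 − 17 − 5 = -17 dBu.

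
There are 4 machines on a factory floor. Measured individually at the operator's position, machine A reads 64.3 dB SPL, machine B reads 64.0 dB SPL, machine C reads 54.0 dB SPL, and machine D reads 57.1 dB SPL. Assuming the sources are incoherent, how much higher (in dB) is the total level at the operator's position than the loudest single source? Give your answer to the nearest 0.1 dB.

Incoherent sources sum as intensities:
L_total = 10·log₁₀(10^(64.3/10) + 10^(64.0/10) + 10^(54.0/10) + 10^(57.1/10)) = 67.76 dB SPL.
Excess over the loudest (64.3 dB): 67.76 − 64.3 = 3.5 dB.

3.5 dB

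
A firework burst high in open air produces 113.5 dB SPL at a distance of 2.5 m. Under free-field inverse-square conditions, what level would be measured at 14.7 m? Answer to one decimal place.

98.1 dB SPL

Free-field point source: level drops by 20·log₁₀ of the distance ratio.
ΔL = −20·log₁₀(14.7/2.5) = -15.39 dB, so L₂ = 113.5 + (-15.39) = 98.1 dB SPL.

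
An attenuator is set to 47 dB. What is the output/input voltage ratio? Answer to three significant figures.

0.00447

Voltage ratio = 10^(dB/20).
10^(-47/20) = 10^(-2.350) = 0.00447.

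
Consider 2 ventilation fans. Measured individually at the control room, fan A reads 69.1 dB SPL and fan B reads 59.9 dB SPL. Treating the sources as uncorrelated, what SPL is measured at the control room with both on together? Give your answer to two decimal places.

69.59 dB SPL

Add the sources as powers (linear), then convert back to dB:
L_total = 10·log₁₀(10^(69.1/10) + 10^(59.9/10)) = 10·log₁₀(9106000) = 69.59 dB SPL.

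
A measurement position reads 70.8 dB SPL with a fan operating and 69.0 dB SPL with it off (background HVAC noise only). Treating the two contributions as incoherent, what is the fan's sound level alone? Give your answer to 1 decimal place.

66.1 dB SPL

Remove the background by subtracting linear intensities:
L_src = 10·log₁₀(10^(70.8/10) − 10^(69.0/10)) = 10·log₁₀(4079000) = 66.1 dB SPL.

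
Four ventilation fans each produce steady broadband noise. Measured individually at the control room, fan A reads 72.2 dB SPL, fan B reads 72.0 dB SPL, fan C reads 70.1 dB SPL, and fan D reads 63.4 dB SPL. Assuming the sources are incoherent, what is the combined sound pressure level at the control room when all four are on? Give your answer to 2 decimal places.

76.52 dB SPL

Add the sources as powers (linear), then convert back to dB:
L_total = 10·log₁₀(10^(72.2/10) + 10^(72.0/10) + 10^(70.1/10) + 10^(63.4/10)) = 10·log₁₀(44870000) = 76.52 dB SPL.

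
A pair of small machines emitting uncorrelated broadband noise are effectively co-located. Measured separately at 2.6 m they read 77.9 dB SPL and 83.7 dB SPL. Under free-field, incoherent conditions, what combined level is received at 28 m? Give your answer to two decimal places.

Combined at 2.6 m: 10·log₁₀(10^(77.9/10)+10^(83.7/10)) = 84.714 dB SPL.
Then apply −20·log₁₀(28/2.6) = -20.644 dB → 64.07 dB SPL.

64.07 dB SPL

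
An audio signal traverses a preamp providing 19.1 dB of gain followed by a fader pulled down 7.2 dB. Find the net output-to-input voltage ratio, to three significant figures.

3.94

Net gain = 19.1 + (−7.2) = 11.9 dB.
Voltage ratio = 10^(11.9/20) = 3.94.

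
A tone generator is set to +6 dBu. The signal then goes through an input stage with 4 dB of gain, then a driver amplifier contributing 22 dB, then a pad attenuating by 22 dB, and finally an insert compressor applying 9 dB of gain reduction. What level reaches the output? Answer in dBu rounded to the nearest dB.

+1 dBu

In dB, series stages simply add:
+6 + 4 + 22 − 22 − 9 = +1 dBu.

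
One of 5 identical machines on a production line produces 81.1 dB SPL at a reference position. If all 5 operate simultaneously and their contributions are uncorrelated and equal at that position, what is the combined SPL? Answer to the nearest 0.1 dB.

88.1 dB SPL

5 equal incoherent sources raise the level by 10·log₁₀(5) = 6.99 dB.
L_total = 81.1 + 6.99 = 88.1 dB SPL.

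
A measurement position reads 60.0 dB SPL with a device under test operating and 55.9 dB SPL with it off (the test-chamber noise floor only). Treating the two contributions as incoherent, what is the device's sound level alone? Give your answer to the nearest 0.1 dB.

Subtract intensities: L_src = 10·log₁₀(10^(L_total/10) − 10^(L_bg/10)).
L_src = 10·log₁₀(10^(60.0/10) − 10^(55.9/10)) = 10·log₁₀(611000) = 57.9 dB SPL.

57.9 dB SPL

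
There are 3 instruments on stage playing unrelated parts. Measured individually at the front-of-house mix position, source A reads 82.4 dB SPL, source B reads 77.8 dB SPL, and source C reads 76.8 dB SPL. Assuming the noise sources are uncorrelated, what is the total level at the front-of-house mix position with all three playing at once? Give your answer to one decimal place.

84.5 dB SPL

Add the sources as powers (linear), then convert back to dB:
L_total = 10·log₁₀(10^(82.4/10) + 10^(77.8/10) + 10^(76.8/10)) = 10·log₁₀(281900000) = 84.5 dB SPL.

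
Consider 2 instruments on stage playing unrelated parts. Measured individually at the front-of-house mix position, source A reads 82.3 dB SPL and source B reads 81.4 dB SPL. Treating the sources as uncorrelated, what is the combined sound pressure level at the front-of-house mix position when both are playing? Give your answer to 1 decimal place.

84.9 dB SPL

Add the sources as powers (linear), then convert back to dB:
L_total = 10·log₁₀(10^(82.3/10) + 10^(81.4/10)) = 10·log₁₀(307900000) = 84.9 dB SPL.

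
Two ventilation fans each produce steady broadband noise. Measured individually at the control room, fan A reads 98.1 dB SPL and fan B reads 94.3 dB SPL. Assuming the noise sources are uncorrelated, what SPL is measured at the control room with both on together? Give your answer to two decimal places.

Uncorrelated sources add in intensity (power), not in dB.
L_total = 10·log₁₀(10^(98.1/10) + 10^(94.3/10)) = 10·log₁₀(9148000000) = 99.61 dB SPL.

99.61 dB SPL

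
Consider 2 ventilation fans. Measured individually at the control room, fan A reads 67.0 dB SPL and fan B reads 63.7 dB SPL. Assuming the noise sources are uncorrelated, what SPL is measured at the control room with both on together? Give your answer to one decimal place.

68.7 dB SPL

Incoherent sources sum as intensities:
L_total = 10·log₁₀(10^(67.0/10) + 10^(63.7/10)) = 10·log₁₀(7356000) = 68.7 dB SPL.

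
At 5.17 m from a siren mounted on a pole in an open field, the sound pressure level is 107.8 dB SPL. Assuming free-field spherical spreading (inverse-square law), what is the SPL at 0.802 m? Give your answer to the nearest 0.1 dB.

124.0 dB SPL

Inverse-square spreading gives ΔL = −20·log₁₀(d₂/d₁).
ΔL = −20·log₁₀(0.802/5.17) = 16.19 dB, so L₂ = 107.8 + (16.19) = 124.0 dB SPL.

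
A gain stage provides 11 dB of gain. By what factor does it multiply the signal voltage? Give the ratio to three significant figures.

Voltage ratio = 10^(dB/20).
10^(11/20) = 10^(0.5500) = 3.55.

3.55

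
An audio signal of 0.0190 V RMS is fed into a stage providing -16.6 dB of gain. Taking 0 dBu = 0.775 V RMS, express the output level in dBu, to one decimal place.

Input level: 20·log₁₀(0.0190/0.775) = -32.21 dBu.
Output: -32.21 − 16.6 = -48.8 dBu.

-48.8 dBu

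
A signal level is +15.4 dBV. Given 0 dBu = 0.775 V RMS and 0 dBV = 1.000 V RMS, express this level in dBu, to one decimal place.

The offset between the scales is 20·log₁₀(0.775/1.000) = −2.214 dB.
So dBu = +15.4 + 2.214 = +17.6 dBu.

+17.6 dBu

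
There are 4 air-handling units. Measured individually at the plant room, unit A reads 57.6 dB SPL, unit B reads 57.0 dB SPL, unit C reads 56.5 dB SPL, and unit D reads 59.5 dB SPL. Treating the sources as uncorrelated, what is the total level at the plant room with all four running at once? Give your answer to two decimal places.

Incoherent sources sum as intensities:
L_total = 10·log₁₀(10^(57.6/10) + 10^(57.0/10) + 10^(56.5/10) + 10^(59.5/10)) = 10·log₁₀(2415000) = 63.83 dB SPL.

63.83 dB SPL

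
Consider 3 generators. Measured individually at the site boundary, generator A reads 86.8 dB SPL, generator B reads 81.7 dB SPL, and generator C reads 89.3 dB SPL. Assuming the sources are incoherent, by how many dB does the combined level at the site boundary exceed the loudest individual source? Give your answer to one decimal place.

2.4 dB

Incoherent sources sum as intensities:
L_total = 10·log₁₀(10^(86.8/10) + 10^(81.7/10) + 10^(89.3/10)) = 91.70 dB SPL.
Excess over the loudest (89.3 dB): 91.70 − 89.3 = 2.4 dB.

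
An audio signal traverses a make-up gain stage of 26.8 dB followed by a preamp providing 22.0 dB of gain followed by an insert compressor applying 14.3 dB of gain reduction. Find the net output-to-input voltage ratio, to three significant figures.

Net gain = 26.8 + 22.0 + (−14.3) = 34.5 dB.
Voltage ratio = 10^(34.5/20) = 53.1.

53.1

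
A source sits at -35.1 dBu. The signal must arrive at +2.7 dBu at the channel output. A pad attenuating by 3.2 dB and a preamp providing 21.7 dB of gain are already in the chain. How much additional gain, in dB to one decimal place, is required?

The required make-up gain is the shortfall in the dB sum.
G = +2.7 − (-35.1) + 3.2 − 21.7 = 19.3 dB.

19.3 dB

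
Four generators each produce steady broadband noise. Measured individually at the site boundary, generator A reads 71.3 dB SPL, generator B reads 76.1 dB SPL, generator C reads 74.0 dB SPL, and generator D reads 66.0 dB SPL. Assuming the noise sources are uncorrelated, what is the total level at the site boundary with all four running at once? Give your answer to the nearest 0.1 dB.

79.2 dB SPL

Add the sources as powers (linear), then convert back to dB:
L_total = 10·log₁₀(10^(71.3/10) + 10^(76.1/10) + 10^(74.0/10) + 10^(66.0/10)) = 10·log₁₀(83330000) = 79.2 dB SPL.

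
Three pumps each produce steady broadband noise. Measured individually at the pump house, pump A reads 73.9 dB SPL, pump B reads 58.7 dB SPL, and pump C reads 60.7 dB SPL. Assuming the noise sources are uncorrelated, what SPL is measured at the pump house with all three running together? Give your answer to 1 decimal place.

Uncorrelated sources add in intensity (power), not in dB.
L_total = 10·log₁₀(10^(73.9/10) + 10^(58.7/10) + 10^(60.7/10)) = 10·log₁₀(26460000) = 74.2 dB SPL.

74.2 dB SPL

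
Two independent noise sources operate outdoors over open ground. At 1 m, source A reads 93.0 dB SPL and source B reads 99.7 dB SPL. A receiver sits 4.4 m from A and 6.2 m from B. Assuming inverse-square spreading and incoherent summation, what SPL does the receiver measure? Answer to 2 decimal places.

At the listener: L_A = 93.0 − 20·log₁₀(4.4) = 80.131 dB; L_B = 99.7 − 20·log₁₀(6.2) = 83.852 dB.
Combined: 10·log₁₀(10^(80.131/10)+10^(83.852/10)) = 85.39 dB SPL.

85.39 dB SPL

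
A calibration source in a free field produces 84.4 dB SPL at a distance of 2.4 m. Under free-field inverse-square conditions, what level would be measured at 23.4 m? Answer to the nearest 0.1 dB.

64.6 dB SPL

For a point source in a free field, ΔL = −20·log₁₀(d₂/d₁).
ΔL = −20·log₁₀(23.4/2.4) = -19.78 dB, so L₂ = 84.4 + (-19.78) = 64.6 dB SPL.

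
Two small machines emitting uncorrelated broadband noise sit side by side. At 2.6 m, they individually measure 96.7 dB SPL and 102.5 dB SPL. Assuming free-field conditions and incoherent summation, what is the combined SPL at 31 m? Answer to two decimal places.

Combined at 2.6 m: 10·log₁₀(10^(96.7/10)+10^(102.5/10)) = 103.514 dB SPL.
Then apply −20·log₁₀(31/2.6) = -21.528 dB → 81.99 dB SPL.

81.99 dB SPL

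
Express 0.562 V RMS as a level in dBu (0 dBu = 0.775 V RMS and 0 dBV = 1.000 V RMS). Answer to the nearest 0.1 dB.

-2.8 dBu

dBu = 20·log₁₀(V / 0.775 V).
20·log₁₀(0.562/0.775) = -2.8 dBu.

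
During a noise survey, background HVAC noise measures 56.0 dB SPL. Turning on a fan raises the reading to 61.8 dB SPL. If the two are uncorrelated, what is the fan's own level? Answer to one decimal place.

Subtract intensities: L_src = 10·log₁₀(10^(L_total/10) − 10^(L_bg/10)).
L_src = 10·log₁₀(10^(61.8/10) − 10^(56.0/10)) = 10·log₁₀(1115000) = 60.5 dB SPL.

60.5 dB SPL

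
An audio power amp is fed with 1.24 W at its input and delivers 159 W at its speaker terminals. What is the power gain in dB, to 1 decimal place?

21.1 dB

Power is a power quantity, so gain = 10·log₁₀(P_out/P_in).
10·log₁₀(159/1.24) = 10·log₁₀(128.2) = 21.1 dB.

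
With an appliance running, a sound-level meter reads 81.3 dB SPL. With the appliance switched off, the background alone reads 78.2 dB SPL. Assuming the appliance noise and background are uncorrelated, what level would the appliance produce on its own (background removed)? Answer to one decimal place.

78.4 dB SPL

Remove the background by subtracting linear intensities:
L_src = 10·log₁₀(10^(81.3/10) − 10^(78.2/10)) = 10·log₁₀(68830000) = 78.4 dB SPL.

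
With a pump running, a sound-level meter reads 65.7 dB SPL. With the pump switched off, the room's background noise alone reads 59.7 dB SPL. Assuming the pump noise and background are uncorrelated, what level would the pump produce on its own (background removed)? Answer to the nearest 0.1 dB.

Remove the background by subtracting linear intensities:
L_src = 10·log₁₀(10^(65.7/10) − 10^(59.7/10)) = 10·log₁₀(2782000) = 64.4 dB SPL.

64.4 dB SPL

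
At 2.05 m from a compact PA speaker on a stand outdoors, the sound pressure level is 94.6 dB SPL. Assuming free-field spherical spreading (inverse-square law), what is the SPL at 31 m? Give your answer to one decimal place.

71.0 dB SPL

Free-field point source: level drops by 20·log₁₀ of the distance ratio.
ΔL = −20·log₁₀(31/2.05) = -23.59 dB, so L₂ = 94.6 + (-23.59) = 71.0 dB SPL.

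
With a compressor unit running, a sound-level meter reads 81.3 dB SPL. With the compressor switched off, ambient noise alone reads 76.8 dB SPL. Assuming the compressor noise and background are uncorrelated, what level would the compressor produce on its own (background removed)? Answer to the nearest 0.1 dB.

Remove the background by subtracting linear intensities:
L_src = 10·log₁₀(10^(81.3/10) − 10^(76.8/10)) = 10·log₁₀(87030000) = 79.4 dB SPL.

79.4 dB SPL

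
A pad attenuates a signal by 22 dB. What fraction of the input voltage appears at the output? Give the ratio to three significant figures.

Voltage ratio = 10^(dB/20).
10^(-22/20) = 10^(-1.100) = 0.0794.

0.0794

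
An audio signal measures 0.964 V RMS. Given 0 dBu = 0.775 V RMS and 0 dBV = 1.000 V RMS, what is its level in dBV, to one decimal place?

dBV = 20·log₁₀(V / 1.000 V).
20·log₁₀(0.964/1.000) = -0.3 dBV.

-0.3 dBV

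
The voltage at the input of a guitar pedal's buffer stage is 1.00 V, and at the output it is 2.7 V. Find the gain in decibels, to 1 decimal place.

Voltage is an amplitude quantity, so gain = 20·log₁₀(V_out/V_in).
20·log₁₀(2.7/1.00) = 20·log₁₀(2.700) = 8.6 dB.

8.6 dB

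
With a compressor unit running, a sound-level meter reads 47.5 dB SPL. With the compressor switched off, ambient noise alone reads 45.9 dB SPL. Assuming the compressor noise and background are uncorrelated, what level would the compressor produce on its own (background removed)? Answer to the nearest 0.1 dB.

Subtract intensities: L_src = 10·log₁₀(10^(L_total/10) − 10^(L_bg/10)).
L_src = 10·log₁₀(10^(47.5/10) − 10^(45.9/10)) = 10·log₁₀(17330) = 42.4 dB SPL.

42.4 dB SPL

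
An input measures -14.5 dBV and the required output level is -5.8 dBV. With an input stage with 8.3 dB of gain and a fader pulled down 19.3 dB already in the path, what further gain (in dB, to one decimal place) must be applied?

19.7 dB

The required make-up gain is the shortfall in the dB sum.
G = -5.8 − (-14.5) − 8.3 + 19.3 = 19.7 dB.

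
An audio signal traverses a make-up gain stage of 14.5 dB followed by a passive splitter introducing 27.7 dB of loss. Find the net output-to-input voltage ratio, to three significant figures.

Net gain = 14.5 + (−27.7) = -13.2 dB.
Voltage ratio = 10^(-13.2/20) = 0.219.

0.219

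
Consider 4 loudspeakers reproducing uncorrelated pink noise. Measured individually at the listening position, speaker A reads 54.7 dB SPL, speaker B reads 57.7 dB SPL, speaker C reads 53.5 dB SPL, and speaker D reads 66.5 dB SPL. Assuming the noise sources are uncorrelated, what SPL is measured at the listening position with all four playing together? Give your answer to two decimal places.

Incoherent sources sum as intensities:
L_total = 10·log₁₀(10^(54.7/10) + 10^(57.7/10) + 10^(53.5/10) + 10^(66.5/10)) = 10·log₁₀(5575000) = 67.46 dB SPL.

67.46 dB SPL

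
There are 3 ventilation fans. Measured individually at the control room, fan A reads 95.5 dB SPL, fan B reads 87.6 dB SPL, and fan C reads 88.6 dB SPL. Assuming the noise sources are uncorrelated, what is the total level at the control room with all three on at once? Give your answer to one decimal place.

Add the sources as powers (linear), then convert back to dB:
L_total = 10·log₁₀(10^(95.5/10) + 10^(87.6/10) + 10^(88.6/10)) = 10·log₁₀(4848000000) = 96.9 dB SPL.

96.9 dB SPL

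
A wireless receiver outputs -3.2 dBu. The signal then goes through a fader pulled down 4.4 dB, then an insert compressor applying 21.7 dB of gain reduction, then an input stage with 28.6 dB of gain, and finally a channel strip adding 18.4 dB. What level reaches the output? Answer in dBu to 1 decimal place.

In dB, series stages simply add:
-3.2 − 4.4 − 21.7 + 28.6 + 18.4 = +17.7 dBu.

+17.7 dBu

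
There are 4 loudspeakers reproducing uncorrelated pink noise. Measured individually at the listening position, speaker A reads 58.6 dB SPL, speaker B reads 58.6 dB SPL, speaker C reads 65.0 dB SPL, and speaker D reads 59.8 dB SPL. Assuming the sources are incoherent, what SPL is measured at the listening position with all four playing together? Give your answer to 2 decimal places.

67.46 dB SPL

Uncorrelated sources add in intensity (power), not in dB.
L_total = 10·log₁₀(10^(58.6/10) + 10^(58.6/10) + 10^(65.0/10) + 10^(59.8/10)) = 10·log₁₀(5566000) = 67.46 dB SPL.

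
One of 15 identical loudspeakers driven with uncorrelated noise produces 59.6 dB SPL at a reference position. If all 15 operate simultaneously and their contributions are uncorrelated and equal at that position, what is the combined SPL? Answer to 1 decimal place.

15 equal incoherent sources raise the level by 10·log₁₀(15) = 11.76 dB.
L_total = 59.6 + 11.76 = 71.4 dB SPL.

71.4 dB SPL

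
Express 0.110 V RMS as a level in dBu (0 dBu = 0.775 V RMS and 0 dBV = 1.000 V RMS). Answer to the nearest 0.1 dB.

dBu = 20·log₁₀(V / 0.775 V).
20·log₁₀(0.110/0.775) = -17.0 dBu.

-17.0 dBu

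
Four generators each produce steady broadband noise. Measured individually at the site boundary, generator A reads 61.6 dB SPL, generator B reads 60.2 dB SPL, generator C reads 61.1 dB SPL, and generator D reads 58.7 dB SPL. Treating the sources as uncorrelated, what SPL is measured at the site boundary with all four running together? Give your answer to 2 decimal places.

66.55 dB SPL

Add the sources as powers (linear), then convert back to dB:
L_total = 10·log₁₀(10^(61.6/10) + 10^(60.2/10) + 10^(61.1/10) + 10^(58.7/10)) = 10·log₁₀(4522000) = 66.55 dB SPL.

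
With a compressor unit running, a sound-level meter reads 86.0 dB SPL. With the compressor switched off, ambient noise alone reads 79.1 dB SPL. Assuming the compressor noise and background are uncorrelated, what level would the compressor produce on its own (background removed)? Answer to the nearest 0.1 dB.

Remove the background by subtracting linear intensities:
L_src = 10·log₁₀(10^(86.0/10) − 10^(79.1/10)) = 10·log₁₀(316800000) = 85.0 dB SPL.

85.0 dB SPL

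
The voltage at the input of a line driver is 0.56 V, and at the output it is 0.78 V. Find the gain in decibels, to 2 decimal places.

Voltage is an amplitude quantity, so gain = 20·log₁₀(V_out/V_in).
20·log₁₀(0.78/0.56) = 20·log₁₀(1.393) = 2.88 dB.

2.88 dB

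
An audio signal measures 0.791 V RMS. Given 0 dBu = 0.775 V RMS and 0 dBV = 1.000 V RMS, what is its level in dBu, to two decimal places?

+0.18 dBu

dBu = 20·log₁₀(V / 0.775 V).
20·log₁₀(0.791/0.775) = +0.18 dBu.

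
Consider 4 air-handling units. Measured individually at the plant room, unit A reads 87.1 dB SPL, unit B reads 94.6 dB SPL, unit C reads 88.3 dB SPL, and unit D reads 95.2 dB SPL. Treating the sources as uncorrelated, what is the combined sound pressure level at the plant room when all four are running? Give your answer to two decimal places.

Uncorrelated sources add in intensity (power), not in dB.
L_total = 10·log₁₀(10^(87.1/10) + 10^(94.6/10) + 10^(88.3/10) + 10^(95.2/10)) = 10·log₁₀(7384000000) = 98.68 dB SPL.

98.68 dB SPL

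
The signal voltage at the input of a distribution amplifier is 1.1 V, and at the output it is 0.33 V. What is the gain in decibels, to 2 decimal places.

-10.46 dB

Voltage is an amplitude quantity, so gain = 20·log₁₀(V_out/V_in).
20·log₁₀(0.33/1.1) = 20·log₁₀(0.3000) = -10.46 dB.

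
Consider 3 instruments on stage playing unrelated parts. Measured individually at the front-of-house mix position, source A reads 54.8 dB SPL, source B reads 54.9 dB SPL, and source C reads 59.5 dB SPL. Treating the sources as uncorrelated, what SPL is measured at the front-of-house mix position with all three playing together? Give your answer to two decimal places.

Uncorrelated sources add in intensity (power), not in dB.
L_total = 10·log₁₀(10^(54.8/10) + 10^(54.9/10) + 10^(59.5/10)) = 10·log₁₀(1502000) = 61.77 dB SPL.

61.77 dB SPL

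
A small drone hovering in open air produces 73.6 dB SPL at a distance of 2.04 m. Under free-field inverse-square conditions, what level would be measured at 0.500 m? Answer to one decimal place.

For a point source in a free field, ΔL = −20·log₁₀(d₂/d₁).
ΔL = −20·log₁₀(0.500/2.04) = 12.21 dB, so L₂ = 73.6 + (12.21) = 85.8 dB SPL.

85.8 dB SPL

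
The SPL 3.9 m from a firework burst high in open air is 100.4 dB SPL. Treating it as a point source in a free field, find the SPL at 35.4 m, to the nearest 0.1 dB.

For a point source in a free field, ΔL = −20·log₁₀(d₂/d₁).
ΔL = −20·log₁₀(35.4/3.9) = -19.16 dB, so L₂ = 100.4 + (-19.16) = 81.2 dB SPL.

81.2 dB SPL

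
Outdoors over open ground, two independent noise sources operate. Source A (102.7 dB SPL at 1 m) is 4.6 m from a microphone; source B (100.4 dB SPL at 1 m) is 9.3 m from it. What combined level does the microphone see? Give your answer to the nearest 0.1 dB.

90.0 dB SPL

At the listener: L_A = 102.7 − 20·log₁₀(4.6) = 89.44 dB; L_B = 100.4 − 20·log₁₀(9.3) = 81.03 dB.
Combined: 10·log₁₀(10^(89.44/10)+10^(81.03/10)) = 90.0 dB SPL.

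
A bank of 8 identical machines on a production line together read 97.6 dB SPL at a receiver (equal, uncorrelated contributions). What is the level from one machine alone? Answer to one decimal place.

88.6 dB SPL

8 equal incoherent sources add 10·log₁₀(8) = 9.03 dB over one source.
L_one = 97.6 − 9.03 = 88.6 dB SPL.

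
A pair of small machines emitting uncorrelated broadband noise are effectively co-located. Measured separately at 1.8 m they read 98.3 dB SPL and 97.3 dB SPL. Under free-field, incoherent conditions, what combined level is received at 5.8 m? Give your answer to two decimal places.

90.68 dB SPL

Combined at 1.8 m: 10·log₁₀(10^(98.3/10)+10^(97.3/10)) = 100.839 dB SPL.
Then apply −20·log₁₀(5.8/1.8) = -10.163 dB → 90.68 dB SPL.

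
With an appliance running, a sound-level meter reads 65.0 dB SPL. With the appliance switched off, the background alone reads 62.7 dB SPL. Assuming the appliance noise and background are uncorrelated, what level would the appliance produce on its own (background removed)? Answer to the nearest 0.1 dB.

Background correction is a power subtraction:
L_src = 10·log₁₀(10^(65.0/10) − 10^(62.7/10)) = 10·log₁₀(1300000) = 61.1 dB SPL.

61.1 dB SPL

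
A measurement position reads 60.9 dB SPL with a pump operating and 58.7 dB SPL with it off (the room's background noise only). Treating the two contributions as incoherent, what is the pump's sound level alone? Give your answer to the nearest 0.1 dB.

Background correction is a power subtraction:
L_src = 10·log₁₀(10^(60.9/10) − 10^(58.7/10)) = 10·log₁₀(489000) = 56.9 dB SPL.

56.9 dB SPL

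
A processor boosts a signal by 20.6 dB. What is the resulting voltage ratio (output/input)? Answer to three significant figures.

10.7

Voltage ratio = 10^(dB/20).
10^(20.6/20) = 10^(1.030) = 10.7.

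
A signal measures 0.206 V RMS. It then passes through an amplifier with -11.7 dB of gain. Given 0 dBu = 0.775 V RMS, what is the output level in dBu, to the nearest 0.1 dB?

Input level: 20·log₁₀(0.206/0.775) = -11.51 dBu.
Output: -11.51 − 11.7 = -23.2 dBu.

-23.2 dBu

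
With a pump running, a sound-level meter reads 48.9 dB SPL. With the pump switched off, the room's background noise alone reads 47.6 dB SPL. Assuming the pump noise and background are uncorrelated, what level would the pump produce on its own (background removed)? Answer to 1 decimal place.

43.0 dB SPL

Subtract intensities: L_src = 10·log₁₀(10^(L_total/10) − 10^(L_bg/10)).
L_src = 10·log₁₀(10^(48.9/10) − 10^(47.6/10)) = 10·log₁₀(20080) = 43.0 dB SPL.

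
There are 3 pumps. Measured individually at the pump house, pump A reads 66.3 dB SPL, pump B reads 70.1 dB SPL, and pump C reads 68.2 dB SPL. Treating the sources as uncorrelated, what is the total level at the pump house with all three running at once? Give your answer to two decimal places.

73.24 dB SPL

Add the sources as powers (linear), then convert back to dB:
L_total = 10·log₁₀(10^(66.3/10) + 10^(70.1/10) + 10^(68.2/10)) = 10·log₁₀(21110000) = 73.24 dB SPL.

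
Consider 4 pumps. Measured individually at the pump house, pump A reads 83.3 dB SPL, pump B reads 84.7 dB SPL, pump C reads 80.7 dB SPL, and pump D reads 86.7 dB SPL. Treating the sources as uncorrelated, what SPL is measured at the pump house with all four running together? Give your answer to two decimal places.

90.39 dB SPL

Incoherent sources sum as intensities:
L_total = 10·log₁₀(10^(83.3/10) + 10^(84.7/10) + 10^(80.7/10) + 10^(86.7/10)) = 10·log₁₀(1094000000) = 90.39 dB SPL.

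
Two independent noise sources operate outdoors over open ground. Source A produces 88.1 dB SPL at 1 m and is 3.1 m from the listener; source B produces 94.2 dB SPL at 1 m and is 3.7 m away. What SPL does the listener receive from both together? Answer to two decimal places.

84.14 dB SPL

At the listener: L_A = 88.1 − 20·log₁₀(3.1) = 78.273 dB; L_B = 94.2 − 20·log₁₀(3.7) = 82.836 dB.
Combined: 10·log₁₀(10^(78.273/10)+10^(82.836/10)) = 84.14 dB SPL.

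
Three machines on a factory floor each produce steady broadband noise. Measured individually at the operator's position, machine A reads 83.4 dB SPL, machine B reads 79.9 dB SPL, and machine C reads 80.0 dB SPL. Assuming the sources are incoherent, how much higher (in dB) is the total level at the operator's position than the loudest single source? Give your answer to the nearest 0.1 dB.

Add the sources as powers (linear), then convert back to dB:
L_total = 10·log₁₀(10^(83.4/10) + 10^(79.9/10) + 10^(80.0/10)) = 86.20 dB SPL.
Excess over the loudest (83.4 dB): 86.20 − 83.4 = 2.8 dB.

2.8 dB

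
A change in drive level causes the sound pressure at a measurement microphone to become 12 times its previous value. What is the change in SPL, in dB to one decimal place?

SPL change from a pressure ratio uses the 20·log₁₀ form:
20·log₁₀(12) = 21.6 dB.

21.6 dB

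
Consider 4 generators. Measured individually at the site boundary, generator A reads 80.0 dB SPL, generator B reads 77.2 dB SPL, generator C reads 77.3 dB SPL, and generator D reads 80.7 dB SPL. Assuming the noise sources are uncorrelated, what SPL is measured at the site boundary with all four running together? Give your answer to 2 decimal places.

Incoherent sources sum as intensities:
L_total = 10·log₁₀(10^(80.0/10) + 10^(77.2/10) + 10^(77.3/10) + 10^(80.7/10)) = 10·log₁₀(323700000) = 85.10 dB SPL.

85.10 dB SPL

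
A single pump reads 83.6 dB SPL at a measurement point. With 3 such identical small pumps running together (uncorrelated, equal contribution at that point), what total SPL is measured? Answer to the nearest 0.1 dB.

3 equal incoherent sources raise the level by 10·log₁₀(3) = 4.77 dB.
L_total = 83.6 + 4.77 = 88.4 dB SPL.

88.4 dB SPL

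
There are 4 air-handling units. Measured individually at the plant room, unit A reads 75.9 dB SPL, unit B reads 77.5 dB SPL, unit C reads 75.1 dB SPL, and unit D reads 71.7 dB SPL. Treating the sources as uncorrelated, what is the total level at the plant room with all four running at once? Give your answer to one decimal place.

81.5 dB SPL

Uncorrelated sources add in intensity (power), not in dB.
L_total = 10·log₁₀(10^(75.9/10) + 10^(77.5/10) + 10^(75.1/10) + 10^(71.7/10)) = 10·log₁₀(142300000) = 81.5 dB SPL.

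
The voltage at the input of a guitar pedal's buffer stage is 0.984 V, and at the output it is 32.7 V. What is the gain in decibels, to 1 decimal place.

Voltage ratio → dB uses the 20·log₁₀ form:
20·log₁₀(32.7/0.984) = 20·log₁₀(33.23) = 30.4 dB.

30.4 dB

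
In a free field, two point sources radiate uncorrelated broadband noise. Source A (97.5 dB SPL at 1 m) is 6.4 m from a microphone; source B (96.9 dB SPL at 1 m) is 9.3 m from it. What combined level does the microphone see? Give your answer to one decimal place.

82.9 dB SPL

At the listener: L_A = 97.5 − 20·log₁₀(6.4) = 81.38 dB; L_B = 96.9 − 20·log₁₀(9.3) = 77.53 dB.
Combined: 10·log₁₀(10^(81.38/10)+10^(77.53/10)) = 82.9 dB SPL.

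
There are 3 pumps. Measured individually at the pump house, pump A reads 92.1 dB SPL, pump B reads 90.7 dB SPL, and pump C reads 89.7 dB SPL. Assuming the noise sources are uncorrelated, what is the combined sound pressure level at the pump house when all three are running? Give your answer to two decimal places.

95.72 dB SPL

Uncorrelated sources add in intensity (power), not in dB.
L_total = 10·log₁₀(10^(92.1/10) + 10^(90.7/10) + 10^(89.7/10)) = 10·log₁₀(3730000000) = 95.72 dB SPL.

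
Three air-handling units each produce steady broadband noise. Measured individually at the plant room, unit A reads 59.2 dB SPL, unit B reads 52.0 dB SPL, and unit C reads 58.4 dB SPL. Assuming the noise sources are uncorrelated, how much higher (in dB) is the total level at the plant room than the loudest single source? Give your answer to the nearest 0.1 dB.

Incoherent sources sum as intensities:
L_total = 10·log₁₀(10^(59.2/10) + 10^(52.0/10) + 10^(58.4/10)) = 62.26 dB SPL.
Excess over the loudest (59.2 dB): 62.26 − 59.2 = 3.1 dB.

3.1 dB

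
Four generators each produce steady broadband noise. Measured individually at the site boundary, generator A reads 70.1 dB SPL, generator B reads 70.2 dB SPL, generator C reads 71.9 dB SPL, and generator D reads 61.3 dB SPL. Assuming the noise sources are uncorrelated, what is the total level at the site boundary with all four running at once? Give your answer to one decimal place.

Uncorrelated sources add in intensity (power), not in dB.
L_total = 10·log₁₀(10^(70.1/10) + 10^(70.2/10) + 10^(71.9/10) + 10^(61.3/10)) = 10·log₁₀(37540000) = 75.7 dB SPL.

75.7 dB SPL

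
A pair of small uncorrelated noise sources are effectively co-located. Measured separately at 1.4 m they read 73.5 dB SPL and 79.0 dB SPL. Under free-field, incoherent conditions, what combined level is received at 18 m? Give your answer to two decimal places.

Combined at 1.4 m: 10·log₁₀(10^(73.5/10)+10^(79.0/10)) = 80.078 dB SPL.
Then apply −20·log₁₀(18/1.4) = -22.183 dB → 57.90 dB SPL.

57.90 dB SPL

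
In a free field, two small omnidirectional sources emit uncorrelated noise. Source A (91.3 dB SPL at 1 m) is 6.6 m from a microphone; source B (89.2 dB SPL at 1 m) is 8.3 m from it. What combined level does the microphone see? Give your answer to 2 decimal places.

76.34 dB SPL

At the listener: L_A = 91.3 − 20·log₁₀(6.6) = 74.909 dB; L_B = 89.2 − 20·log₁₀(8.3) = 70.818 dB.
Combined: 10·log₁₀(10^(74.909/10)+10^(70.818/10)) = 76.34 dB SPL.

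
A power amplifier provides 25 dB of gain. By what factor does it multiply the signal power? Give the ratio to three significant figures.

316

Power ratio = 10^(dB/10).
10^(25/10) = 10^(2.500) = 316.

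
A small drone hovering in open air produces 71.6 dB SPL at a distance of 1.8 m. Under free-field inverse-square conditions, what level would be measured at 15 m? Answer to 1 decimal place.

53.2 dB SPL

Inverse-square spreading gives ΔL = −20·log₁₀(d₂/d₁).
ΔL = −20·log₁₀(15/1.8) = -18.42 dB, so L₂ = 71.6 + (-18.42) = 53.2 dB SPL.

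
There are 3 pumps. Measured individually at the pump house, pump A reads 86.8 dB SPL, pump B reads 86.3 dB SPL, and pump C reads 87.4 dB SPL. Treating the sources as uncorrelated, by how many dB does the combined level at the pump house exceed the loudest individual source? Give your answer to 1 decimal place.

4.2 dB

Add the sources as powers (linear), then convert back to dB:
L_total = 10·log₁₀(10^(86.8/10) + 10^(86.3/10) + 10^(87.4/10)) = 91.63 dB SPL.
Excess over the loudest (87.4 dB): 91.63 − 87.4 = 4.2 dB.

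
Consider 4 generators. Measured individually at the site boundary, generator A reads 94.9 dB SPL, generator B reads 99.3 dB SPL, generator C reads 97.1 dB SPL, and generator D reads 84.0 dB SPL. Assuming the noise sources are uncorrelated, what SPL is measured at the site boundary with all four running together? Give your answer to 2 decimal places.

102.30 dB SPL

Add the sources as powers (linear), then convert back to dB:
L_total = 10·log₁₀(10^(94.9/10) + 10^(99.3/10) + 10^(97.1/10) + 10^(84.0/10)) = 10·log₁₀(16981000000) = 102.30 dB SPL.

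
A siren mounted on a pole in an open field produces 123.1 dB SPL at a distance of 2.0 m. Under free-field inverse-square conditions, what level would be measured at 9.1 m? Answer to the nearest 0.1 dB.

For a point source in a free field, ΔL = −20·log₁₀(d₂/d₁).
ΔL = −20·log₁₀(9.1/2.0) = -13.16 dB, so L₂ = 123.1 + (-13.16) = 109.9 dB SPL.

109.9 dB SPL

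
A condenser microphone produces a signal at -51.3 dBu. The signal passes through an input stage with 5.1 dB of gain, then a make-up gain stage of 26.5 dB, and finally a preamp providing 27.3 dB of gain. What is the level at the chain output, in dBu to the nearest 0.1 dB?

+7.6 dBu

Cascaded gains and losses add directly in dB.
-51.3 + 5.1 + 26.5 + 27.3 = +7.6 dBu.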